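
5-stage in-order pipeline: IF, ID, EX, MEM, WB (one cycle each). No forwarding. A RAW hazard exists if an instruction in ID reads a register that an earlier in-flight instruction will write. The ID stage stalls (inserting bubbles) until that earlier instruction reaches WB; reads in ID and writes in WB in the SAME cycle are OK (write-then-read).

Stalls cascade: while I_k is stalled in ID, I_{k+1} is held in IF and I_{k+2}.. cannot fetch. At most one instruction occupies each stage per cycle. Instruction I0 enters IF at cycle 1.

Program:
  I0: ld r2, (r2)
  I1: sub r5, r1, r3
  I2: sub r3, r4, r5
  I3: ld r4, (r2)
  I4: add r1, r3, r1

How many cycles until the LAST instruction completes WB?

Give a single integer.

I0 ld r2 <- r2: IF@1 ID@2 stall=0 (-) EX@3 MEM@4 WB@5
I1 sub r5 <- r1,r3: IF@2 ID@3 stall=0 (-) EX@4 MEM@5 WB@6
I2 sub r3 <- r4,r5: IF@3 ID@4 stall=2 (RAW on I1.r5 (WB@6)) EX@7 MEM@8 WB@9
I3 ld r4 <- r2: IF@4 ID@7 stall=0 (-) EX@8 MEM@9 WB@10
I4 add r1 <- r3,r1: IF@7 ID@8 stall=1 (RAW on I2.r3 (WB@9)) EX@10 MEM@11 WB@12

Answer: 12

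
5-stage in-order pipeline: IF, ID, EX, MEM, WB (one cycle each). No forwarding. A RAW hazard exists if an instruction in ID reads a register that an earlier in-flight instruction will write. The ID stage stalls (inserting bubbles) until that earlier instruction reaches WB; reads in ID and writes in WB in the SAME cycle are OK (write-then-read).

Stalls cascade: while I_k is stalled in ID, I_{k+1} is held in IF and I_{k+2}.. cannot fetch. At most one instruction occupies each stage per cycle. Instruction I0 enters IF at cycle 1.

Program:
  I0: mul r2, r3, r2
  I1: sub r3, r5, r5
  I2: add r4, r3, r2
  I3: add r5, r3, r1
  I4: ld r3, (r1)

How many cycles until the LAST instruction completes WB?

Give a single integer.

I0 mul r2 <- r3,r2: IF@1 ID@2 stall=0 (-) EX@3 MEM@4 WB@5
I1 sub r3 <- r5,r5: IF@2 ID@3 stall=0 (-) EX@4 MEM@5 WB@6
I2 add r4 <- r3,r2: IF@3 ID@4 stall=2 (RAW on I1.r3 (WB@6)) EX@7 MEM@8 WB@9
I3 add r5 <- r3,r1: IF@4 ID@7 stall=0 (-) EX@8 MEM@9 WB@10
I4 ld r3 <- r1: IF@7 ID@8 stall=0 (-) EX@9 MEM@10 WB@11

Answer: 11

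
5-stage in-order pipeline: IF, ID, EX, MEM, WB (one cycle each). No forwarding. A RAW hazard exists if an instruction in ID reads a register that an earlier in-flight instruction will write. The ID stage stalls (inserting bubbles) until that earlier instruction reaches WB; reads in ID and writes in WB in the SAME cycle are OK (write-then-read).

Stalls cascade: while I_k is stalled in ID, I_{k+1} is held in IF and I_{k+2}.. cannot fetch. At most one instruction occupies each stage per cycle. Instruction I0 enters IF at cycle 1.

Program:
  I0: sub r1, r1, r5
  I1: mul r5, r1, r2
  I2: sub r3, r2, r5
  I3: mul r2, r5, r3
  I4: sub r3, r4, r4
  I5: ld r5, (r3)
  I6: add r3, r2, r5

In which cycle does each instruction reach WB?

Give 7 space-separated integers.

I0 sub r1 <- r1,r5: IF@1 ID@2 stall=0 (-) EX@3 MEM@4 WB@5
I1 mul r5 <- r1,r2: IF@2 ID@3 stall=2 (RAW on I0.r1 (WB@5)) EX@6 MEM@7 WB@8
I2 sub r3 <- r2,r5: IF@3 ID@6 stall=2 (RAW on I1.r5 (WB@8)) EX@9 MEM@10 WB@11
I3 mul r2 <- r5,r3: IF@6 ID@9 stall=2 (RAW on I2.r3 (WB@11)) EX@12 MEM@13 WB@14
I4 sub r3 <- r4,r4: IF@9 ID@12 stall=0 (-) EX@13 MEM@14 WB@15
I5 ld r5 <- r3: IF@12 ID@13 stall=2 (RAW on I4.r3 (WB@15)) EX@16 MEM@17 WB@18
I6 add r3 <- r2,r5: IF@13 ID@16 stall=2 (RAW on I5.r5 (WB@18)) EX@19 MEM@20 WB@21

Answer: 5 8 11 14 15 18 21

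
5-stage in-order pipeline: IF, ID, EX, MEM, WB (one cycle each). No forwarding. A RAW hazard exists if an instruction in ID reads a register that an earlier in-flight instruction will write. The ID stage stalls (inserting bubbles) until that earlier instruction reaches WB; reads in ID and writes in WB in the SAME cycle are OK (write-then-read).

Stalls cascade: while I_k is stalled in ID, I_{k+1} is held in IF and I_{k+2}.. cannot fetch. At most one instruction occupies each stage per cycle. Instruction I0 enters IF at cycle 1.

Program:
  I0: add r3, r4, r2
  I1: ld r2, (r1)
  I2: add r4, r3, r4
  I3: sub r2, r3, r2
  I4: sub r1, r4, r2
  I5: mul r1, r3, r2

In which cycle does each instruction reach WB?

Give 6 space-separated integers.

Answer: 5 6 8 9 12 13

Derivation:
I0 add r3 <- r4,r2: IF@1 ID@2 stall=0 (-) EX@3 MEM@4 WB@5
I1 ld r2 <- r1: IF@2 ID@3 stall=0 (-) EX@4 MEM@5 WB@6
I2 add r4 <- r3,r4: IF@3 ID@4 stall=1 (RAW on I0.r3 (WB@5)) EX@6 MEM@7 WB@8
I3 sub r2 <- r3,r2: IF@4 ID@6 stall=0 (-) EX@7 MEM@8 WB@9
I4 sub r1 <- r4,r2: IF@6 ID@7 stall=2 (RAW on I3.r2 (WB@9)) EX@10 MEM@11 WB@12
I5 mul r1 <- r3,r2: IF@7 ID@10 stall=0 (-) EX@11 MEM@12 WB@13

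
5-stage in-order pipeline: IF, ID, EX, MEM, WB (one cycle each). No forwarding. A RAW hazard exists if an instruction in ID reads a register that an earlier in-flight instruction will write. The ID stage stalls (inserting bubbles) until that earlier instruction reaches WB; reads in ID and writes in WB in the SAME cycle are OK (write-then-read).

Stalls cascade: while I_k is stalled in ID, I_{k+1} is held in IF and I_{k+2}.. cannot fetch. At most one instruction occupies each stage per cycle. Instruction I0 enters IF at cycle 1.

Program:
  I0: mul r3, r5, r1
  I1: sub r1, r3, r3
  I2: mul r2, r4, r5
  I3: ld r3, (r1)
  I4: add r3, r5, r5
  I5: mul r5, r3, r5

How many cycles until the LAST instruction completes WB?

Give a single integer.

I0 mul r3 <- r5,r1: IF@1 ID@2 stall=0 (-) EX@3 MEM@4 WB@5
I1 sub r1 <- r3,r3: IF@2 ID@3 stall=2 (RAW on I0.r3 (WB@5)) EX@6 MEM@7 WB@8
I2 mul r2 <- r4,r5: IF@3 ID@6 stall=0 (-) EX@7 MEM@8 WB@9
I3 ld r3 <- r1: IF@6 ID@7 stall=1 (RAW on I1.r1 (WB@8)) EX@9 MEM@10 WB@11
I4 add r3 <- r5,r5: IF@7 ID@9 stall=0 (-) EX@10 MEM@11 WB@12
I5 mul r5 <- r3,r5: IF@9 ID@10 stall=2 (RAW on I4.r3 (WB@12)) EX@13 MEM@14 WB@15

Answer: 15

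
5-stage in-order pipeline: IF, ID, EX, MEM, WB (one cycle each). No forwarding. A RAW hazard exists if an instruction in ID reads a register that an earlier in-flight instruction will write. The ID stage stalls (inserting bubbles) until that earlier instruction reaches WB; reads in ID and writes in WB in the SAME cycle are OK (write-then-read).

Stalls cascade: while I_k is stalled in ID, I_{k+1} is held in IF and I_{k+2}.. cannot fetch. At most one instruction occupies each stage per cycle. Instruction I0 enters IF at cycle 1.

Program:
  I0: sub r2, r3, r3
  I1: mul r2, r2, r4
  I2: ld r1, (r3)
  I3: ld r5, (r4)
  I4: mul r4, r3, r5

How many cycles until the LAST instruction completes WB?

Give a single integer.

Answer: 13

Derivation:
I0 sub r2 <- r3,r3: IF@1 ID@2 stall=0 (-) EX@3 MEM@4 WB@5
I1 mul r2 <- r2,r4: IF@2 ID@3 stall=2 (RAW on I0.r2 (WB@5)) EX@6 MEM@7 WB@8
I2 ld r1 <- r3: IF@3 ID@6 stall=0 (-) EX@7 MEM@8 WB@9
I3 ld r5 <- r4: IF@6 ID@7 stall=0 (-) EX@8 MEM@9 WB@10
I4 mul r4 <- r3,r5: IF@7 ID@8 stall=2 (RAW on I3.r5 (WB@10)) EX@11 MEM@12 WB@13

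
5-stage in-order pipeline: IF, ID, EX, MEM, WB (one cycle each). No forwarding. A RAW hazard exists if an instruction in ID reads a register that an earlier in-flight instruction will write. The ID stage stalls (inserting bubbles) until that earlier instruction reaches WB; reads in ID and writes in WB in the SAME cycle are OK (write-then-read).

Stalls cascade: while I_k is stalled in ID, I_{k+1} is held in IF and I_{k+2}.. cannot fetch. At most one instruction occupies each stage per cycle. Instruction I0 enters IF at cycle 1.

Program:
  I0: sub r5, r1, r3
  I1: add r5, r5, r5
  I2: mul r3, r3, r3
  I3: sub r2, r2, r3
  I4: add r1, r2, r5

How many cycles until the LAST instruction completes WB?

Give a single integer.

Answer: 15

Derivation:
I0 sub r5 <- r1,r3: IF@1 ID@2 stall=0 (-) EX@3 MEM@4 WB@5
I1 add r5 <- r5,r5: IF@2 ID@3 stall=2 (RAW on I0.r5 (WB@5)) EX@6 MEM@7 WB@8
I2 mul r3 <- r3,r3: IF@3 ID@6 stall=0 (-) EX@7 MEM@8 WB@9
I3 sub r2 <- r2,r3: IF@6 ID@7 stall=2 (RAW on I2.r3 (WB@9)) EX@10 MEM@11 WB@12
I4 add r1 <- r2,r5: IF@7 ID@10 stall=2 (RAW on I3.r2 (WB@12)) EX@13 MEM@14 WB@15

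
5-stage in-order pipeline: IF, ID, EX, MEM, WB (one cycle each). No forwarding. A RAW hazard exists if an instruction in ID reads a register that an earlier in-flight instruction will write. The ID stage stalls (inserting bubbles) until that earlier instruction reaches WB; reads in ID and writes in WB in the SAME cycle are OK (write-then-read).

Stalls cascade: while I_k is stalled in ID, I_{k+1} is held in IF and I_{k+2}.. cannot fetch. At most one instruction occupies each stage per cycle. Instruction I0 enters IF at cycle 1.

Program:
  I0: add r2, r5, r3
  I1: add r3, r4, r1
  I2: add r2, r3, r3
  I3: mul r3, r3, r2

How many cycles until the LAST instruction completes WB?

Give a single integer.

I0 add r2 <- r5,r3: IF@1 ID@2 stall=0 (-) EX@3 MEM@4 WB@5
I1 add r3 <- r4,r1: IF@2 ID@3 stall=0 (-) EX@4 MEM@5 WB@6
I2 add r2 <- r3,r3: IF@3 ID@4 stall=2 (RAW on I1.r3 (WB@6)) EX@7 MEM@8 WB@9
I3 mul r3 <- r3,r2: IF@4 ID@7 stall=2 (RAW on I2.r2 (WB@9)) EX@10 MEM@11 WB@12

Answer: 12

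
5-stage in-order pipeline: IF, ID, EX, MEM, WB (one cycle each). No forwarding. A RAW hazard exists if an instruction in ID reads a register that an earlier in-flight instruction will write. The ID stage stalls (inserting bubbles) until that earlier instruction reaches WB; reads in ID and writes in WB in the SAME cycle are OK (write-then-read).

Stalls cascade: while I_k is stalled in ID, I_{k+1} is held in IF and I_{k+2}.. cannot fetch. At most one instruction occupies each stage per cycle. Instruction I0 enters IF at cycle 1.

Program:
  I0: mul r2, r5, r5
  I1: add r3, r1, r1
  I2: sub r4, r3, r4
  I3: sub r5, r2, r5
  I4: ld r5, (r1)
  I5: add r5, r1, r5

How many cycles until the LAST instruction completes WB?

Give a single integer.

Answer: 14

Derivation:
I0 mul r2 <- r5,r5: IF@1 ID@2 stall=0 (-) EX@3 MEM@4 WB@5
I1 add r3 <- r1,r1: IF@2 ID@3 stall=0 (-) EX@4 MEM@5 WB@6
I2 sub r4 <- r3,r4: IF@3 ID@4 stall=2 (RAW on I1.r3 (WB@6)) EX@7 MEM@8 WB@9
I3 sub r5 <- r2,r5: IF@4 ID@7 stall=0 (-) EX@8 MEM@9 WB@10
I4 ld r5 <- r1: IF@7 ID@8 stall=0 (-) EX@9 MEM@10 WB@11
I5 add r5 <- r1,r5: IF@8 ID@9 stall=2 (RAW on I4.r5 (WB@11)) EX@12 MEM@13 WB@14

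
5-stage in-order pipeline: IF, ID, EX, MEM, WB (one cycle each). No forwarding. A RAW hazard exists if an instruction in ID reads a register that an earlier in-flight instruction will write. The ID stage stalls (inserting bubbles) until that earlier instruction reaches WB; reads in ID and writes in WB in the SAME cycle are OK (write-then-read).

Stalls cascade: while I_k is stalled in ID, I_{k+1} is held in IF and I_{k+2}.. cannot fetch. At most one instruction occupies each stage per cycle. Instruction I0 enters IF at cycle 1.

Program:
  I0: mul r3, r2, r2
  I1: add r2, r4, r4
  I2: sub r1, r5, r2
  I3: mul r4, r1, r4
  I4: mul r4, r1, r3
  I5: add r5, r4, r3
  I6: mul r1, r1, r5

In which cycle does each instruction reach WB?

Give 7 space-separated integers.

Answer: 5 6 9 12 13 16 19

Derivation:
I0 mul r3 <- r2,r2: IF@1 ID@2 stall=0 (-) EX@3 MEM@4 WB@5
I1 add r2 <- r4,r4: IF@2 ID@3 stall=0 (-) EX@4 MEM@5 WB@6
I2 sub r1 <- r5,r2: IF@3 ID@4 stall=2 (RAW on I1.r2 (WB@6)) EX@7 MEM@8 WB@9
I3 mul r4 <- r1,r4: IF@4 ID@7 stall=2 (RAW on I2.r1 (WB@9)) EX@10 MEM@11 WB@12
I4 mul r4 <- r1,r3: IF@7 ID@10 stall=0 (-) EX@11 MEM@12 WB@13
I5 add r5 <- r4,r3: IF@10 ID@11 stall=2 (RAW on I4.r4 (WB@13)) EX@14 MEM@15 WB@16
I6 mul r1 <- r1,r5: IF@11 ID@14 stall=2 (RAW on I5.r5 (WB@16)) EX@17 MEM@18 WB@19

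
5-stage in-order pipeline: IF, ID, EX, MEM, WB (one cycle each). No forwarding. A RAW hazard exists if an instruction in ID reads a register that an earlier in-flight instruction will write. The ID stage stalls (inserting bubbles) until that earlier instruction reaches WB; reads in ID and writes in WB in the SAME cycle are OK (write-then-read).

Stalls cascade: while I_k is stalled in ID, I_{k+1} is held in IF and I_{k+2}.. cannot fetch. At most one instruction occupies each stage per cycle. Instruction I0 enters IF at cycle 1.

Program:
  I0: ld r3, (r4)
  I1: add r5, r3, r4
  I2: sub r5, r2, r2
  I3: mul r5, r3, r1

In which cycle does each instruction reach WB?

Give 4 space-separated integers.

Answer: 5 8 9 10

Derivation:
I0 ld r3 <- r4: IF@1 ID@2 stall=0 (-) EX@3 MEM@4 WB@5
I1 add r5 <- r3,r4: IF@2 ID@3 stall=2 (RAW on I0.r3 (WB@5)) EX@6 MEM@7 WB@8
I2 sub r5 <- r2,r2: IF@3 ID@6 stall=0 (-) EX@7 MEM@8 WB@9
I3 mul r5 <- r3,r1: IF@6 ID@7 stall=0 (-) EX@8 MEM@9 WB@10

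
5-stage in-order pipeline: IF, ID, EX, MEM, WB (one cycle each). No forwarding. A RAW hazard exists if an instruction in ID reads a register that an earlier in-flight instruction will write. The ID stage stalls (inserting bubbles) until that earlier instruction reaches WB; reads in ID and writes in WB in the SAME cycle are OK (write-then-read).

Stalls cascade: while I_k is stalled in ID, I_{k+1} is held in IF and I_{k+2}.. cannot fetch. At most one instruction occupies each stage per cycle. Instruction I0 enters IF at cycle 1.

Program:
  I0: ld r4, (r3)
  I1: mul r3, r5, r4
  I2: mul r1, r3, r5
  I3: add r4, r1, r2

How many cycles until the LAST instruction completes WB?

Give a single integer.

I0 ld r4 <- r3: IF@1 ID@2 stall=0 (-) EX@3 MEM@4 WB@5
I1 mul r3 <- r5,r4: IF@2 ID@3 stall=2 (RAW on I0.r4 (WB@5)) EX@6 MEM@7 WB@8
I2 mul r1 <- r3,r5: IF@3 ID@6 stall=2 (RAW on I1.r3 (WB@8)) EX@9 MEM@10 WB@11
I3 add r4 <- r1,r2: IF@6 ID@9 stall=2 (RAW on I2.r1 (WB@11)) EX@12 MEM@13 WB@14

Answer: 14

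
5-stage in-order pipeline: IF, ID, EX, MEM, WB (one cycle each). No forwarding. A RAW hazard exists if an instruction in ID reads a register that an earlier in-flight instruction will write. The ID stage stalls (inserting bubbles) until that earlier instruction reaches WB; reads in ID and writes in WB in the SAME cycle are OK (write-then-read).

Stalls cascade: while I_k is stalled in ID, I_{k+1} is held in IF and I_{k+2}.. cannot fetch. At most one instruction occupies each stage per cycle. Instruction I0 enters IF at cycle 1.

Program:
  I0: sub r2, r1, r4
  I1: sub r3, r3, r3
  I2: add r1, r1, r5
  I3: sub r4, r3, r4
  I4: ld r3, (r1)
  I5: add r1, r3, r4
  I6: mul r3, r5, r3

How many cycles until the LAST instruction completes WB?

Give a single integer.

I0 sub r2 <- r1,r4: IF@1 ID@2 stall=0 (-) EX@3 MEM@4 WB@5
I1 sub r3 <- r3,r3: IF@2 ID@3 stall=0 (-) EX@4 MEM@5 WB@6
I2 add r1 <- r1,r5: IF@3 ID@4 stall=0 (-) EX@5 MEM@6 WB@7
I3 sub r4 <- r3,r4: IF@4 ID@5 stall=1 (RAW on I1.r3 (WB@6)) EX@7 MEM@8 WB@9
I4 ld r3 <- r1: IF@5 ID@7 stall=0 (-) EX@8 MEM@9 WB@10
I5 add r1 <- r3,r4: IF@7 ID@8 stall=2 (RAW on I4.r3 (WB@10)) EX@11 MEM@12 WB@13
I6 mul r3 <- r5,r3: IF@8 ID@11 stall=0 (-) EX@12 MEM@13 WB@14

Answer: 14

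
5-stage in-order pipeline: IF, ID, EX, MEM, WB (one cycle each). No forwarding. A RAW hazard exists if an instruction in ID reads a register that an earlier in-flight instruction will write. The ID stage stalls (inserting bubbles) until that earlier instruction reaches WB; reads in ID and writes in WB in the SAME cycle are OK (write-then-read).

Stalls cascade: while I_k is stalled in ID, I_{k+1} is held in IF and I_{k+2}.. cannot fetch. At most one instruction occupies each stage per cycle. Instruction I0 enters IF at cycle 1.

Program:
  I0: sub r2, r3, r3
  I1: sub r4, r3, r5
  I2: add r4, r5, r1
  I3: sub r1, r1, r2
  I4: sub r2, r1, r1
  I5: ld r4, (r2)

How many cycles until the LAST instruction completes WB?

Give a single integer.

I0 sub r2 <- r3,r3: IF@1 ID@2 stall=0 (-) EX@3 MEM@4 WB@5
I1 sub r4 <- r3,r5: IF@2 ID@3 stall=0 (-) EX@4 MEM@5 WB@6
I2 add r4 <- r5,r1: IF@3 ID@4 stall=0 (-) EX@5 MEM@6 WB@7
I3 sub r1 <- r1,r2: IF@4 ID@5 stall=0 (-) EX@6 MEM@7 WB@8
I4 sub r2 <- r1,r1: IF@5 ID@6 stall=2 (RAW on I3.r1 (WB@8)) EX@9 MEM@10 WB@11
I5 ld r4 <- r2: IF@6 ID@9 stall=2 (RAW on I4.r2 (WB@11)) EX@12 MEM@13 WB@14

Answer: 14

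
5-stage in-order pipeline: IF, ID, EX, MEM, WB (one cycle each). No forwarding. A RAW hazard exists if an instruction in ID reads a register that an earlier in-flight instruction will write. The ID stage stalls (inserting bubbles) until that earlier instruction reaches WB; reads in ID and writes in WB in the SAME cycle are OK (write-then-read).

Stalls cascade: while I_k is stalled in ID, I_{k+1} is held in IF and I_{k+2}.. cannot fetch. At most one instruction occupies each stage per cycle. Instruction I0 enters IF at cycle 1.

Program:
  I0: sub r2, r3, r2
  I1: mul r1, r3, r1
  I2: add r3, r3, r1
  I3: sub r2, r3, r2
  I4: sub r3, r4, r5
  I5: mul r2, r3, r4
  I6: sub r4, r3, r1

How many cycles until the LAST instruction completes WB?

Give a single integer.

Answer: 17

Derivation:
I0 sub r2 <- r3,r2: IF@1 ID@2 stall=0 (-) EX@3 MEM@4 WB@5
I1 mul r1 <- r3,r1: IF@2 ID@3 stall=0 (-) EX@4 MEM@5 WB@6
I2 add r3 <- r3,r1: IF@3 ID@4 stall=2 (RAW on I1.r1 (WB@6)) EX@7 MEM@8 WB@9
I3 sub r2 <- r3,r2: IF@4 ID@7 stall=2 (RAW on I2.r3 (WB@9)) EX@10 MEM@11 WB@12
I4 sub r3 <- r4,r5: IF@7 ID@10 stall=0 (-) EX@11 MEM@12 WB@13
I5 mul r2 <- r3,r4: IF@10 ID@11 stall=2 (RAW on I4.r3 (WB@13)) EX@14 MEM@15 WB@16
I6 sub r4 <- r3,r1: IF@11 ID@14 stall=0 (-) EX@15 MEM@16 WB@17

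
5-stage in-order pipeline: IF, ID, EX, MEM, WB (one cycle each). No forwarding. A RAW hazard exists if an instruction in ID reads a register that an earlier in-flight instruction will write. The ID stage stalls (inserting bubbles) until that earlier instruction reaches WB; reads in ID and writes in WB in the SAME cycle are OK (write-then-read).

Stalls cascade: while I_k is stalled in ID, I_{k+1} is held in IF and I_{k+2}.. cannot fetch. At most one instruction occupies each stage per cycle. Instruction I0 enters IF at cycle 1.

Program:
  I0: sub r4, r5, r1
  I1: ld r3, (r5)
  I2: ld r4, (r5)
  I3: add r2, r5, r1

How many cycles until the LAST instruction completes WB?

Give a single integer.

I0 sub r4 <- r5,r1: IF@1 ID@2 stall=0 (-) EX@3 MEM@4 WB@5
I1 ld r3 <- r5: IF@2 ID@3 stall=0 (-) EX@4 MEM@5 WB@6
I2 ld r4 <- r5: IF@3 ID@4 stall=0 (-) EX@5 MEM@6 WB@7
I3 add r2 <- r5,r1: IF@4 ID@5 stall=0 (-) EX@6 MEM@7 WB@8

Answer: 8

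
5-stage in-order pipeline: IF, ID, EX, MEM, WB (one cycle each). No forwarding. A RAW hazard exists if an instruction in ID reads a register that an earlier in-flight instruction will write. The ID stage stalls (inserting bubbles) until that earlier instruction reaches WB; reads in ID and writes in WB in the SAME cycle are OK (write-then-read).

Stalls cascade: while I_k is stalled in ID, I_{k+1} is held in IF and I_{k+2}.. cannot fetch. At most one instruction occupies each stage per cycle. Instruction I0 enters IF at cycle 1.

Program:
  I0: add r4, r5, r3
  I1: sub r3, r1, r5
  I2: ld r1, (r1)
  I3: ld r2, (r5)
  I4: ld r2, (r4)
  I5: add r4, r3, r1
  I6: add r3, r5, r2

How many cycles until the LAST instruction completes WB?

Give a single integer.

I0 add r4 <- r5,r3: IF@1 ID@2 stall=0 (-) EX@3 MEM@4 WB@5
I1 sub r3 <- r1,r5: IF@2 ID@3 stall=0 (-) EX@4 MEM@5 WB@6
I2 ld r1 <- r1: IF@3 ID@4 stall=0 (-) EX@5 MEM@6 WB@7
I3 ld r2 <- r5: IF@4 ID@5 stall=0 (-) EX@6 MEM@7 WB@8
I4 ld r2 <- r4: IF@5 ID@6 stall=0 (-) EX@7 MEM@8 WB@9
I5 add r4 <- r3,r1: IF@6 ID@7 stall=0 (-) EX@8 MEM@9 WB@10
I6 add r3 <- r5,r2: IF@7 ID@8 stall=1 (RAW on I4.r2 (WB@9)) EX@10 MEM@11 WB@12

Answer: 12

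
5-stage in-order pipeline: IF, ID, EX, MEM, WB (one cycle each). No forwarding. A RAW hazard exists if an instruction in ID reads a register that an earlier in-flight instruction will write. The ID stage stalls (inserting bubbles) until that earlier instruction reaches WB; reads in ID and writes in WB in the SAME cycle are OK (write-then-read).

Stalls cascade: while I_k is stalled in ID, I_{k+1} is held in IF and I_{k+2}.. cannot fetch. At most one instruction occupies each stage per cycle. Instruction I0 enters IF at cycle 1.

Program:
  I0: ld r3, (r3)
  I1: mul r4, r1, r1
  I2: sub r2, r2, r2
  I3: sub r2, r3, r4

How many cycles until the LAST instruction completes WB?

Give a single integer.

Answer: 9

Derivation:
I0 ld r3 <- r3: IF@1 ID@2 stall=0 (-) EX@3 MEM@4 WB@5
I1 mul r4 <- r1,r1: IF@2 ID@3 stall=0 (-) EX@4 MEM@5 WB@6
I2 sub r2 <- r2,r2: IF@3 ID@4 stall=0 (-) EX@5 MEM@6 WB@7
I3 sub r2 <- r3,r4: IF@4 ID@5 stall=1 (RAW on I1.r4 (WB@6)) EX@7 MEM@8 WB@9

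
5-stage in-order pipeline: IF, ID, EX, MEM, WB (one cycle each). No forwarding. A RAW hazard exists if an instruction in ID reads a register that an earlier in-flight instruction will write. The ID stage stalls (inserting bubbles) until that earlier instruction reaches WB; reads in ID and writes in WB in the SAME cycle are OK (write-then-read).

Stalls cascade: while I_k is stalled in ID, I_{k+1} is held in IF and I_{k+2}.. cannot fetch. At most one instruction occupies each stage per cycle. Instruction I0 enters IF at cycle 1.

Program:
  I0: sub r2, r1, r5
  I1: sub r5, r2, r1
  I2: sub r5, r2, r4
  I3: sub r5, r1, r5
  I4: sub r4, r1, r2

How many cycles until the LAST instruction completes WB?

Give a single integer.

Answer: 13

Derivation:
I0 sub r2 <- r1,r5: IF@1 ID@2 stall=0 (-) EX@3 MEM@4 WB@5
I1 sub r5 <- r2,r1: IF@2 ID@3 stall=2 (RAW on I0.r2 (WB@5)) EX@6 MEM@7 WB@8
I2 sub r5 <- r2,r4: IF@3 ID@6 stall=0 (-) EX@7 MEM@8 WB@9
I3 sub r5 <- r1,r5: IF@6 ID@7 stall=2 (RAW on I2.r5 (WB@9)) EX@10 MEM@11 WB@12
I4 sub r4 <- r1,r2: IF@7 ID@10 stall=0 (-) EX@11 MEM@12 WB@13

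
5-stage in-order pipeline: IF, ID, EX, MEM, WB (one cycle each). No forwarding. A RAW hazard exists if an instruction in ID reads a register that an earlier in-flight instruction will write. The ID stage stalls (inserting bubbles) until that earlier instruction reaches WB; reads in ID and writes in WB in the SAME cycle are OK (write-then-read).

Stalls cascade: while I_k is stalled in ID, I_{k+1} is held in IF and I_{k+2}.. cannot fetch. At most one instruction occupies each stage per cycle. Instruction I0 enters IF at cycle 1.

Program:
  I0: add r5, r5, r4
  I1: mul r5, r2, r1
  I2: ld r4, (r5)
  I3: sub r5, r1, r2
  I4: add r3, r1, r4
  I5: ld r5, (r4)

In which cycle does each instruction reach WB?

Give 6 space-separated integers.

Answer: 5 6 9 10 12 13

Derivation:
I0 add r5 <- r5,r4: IF@1 ID@2 stall=0 (-) EX@3 MEM@4 WB@5
I1 mul r5 <- r2,r1: IF@2 ID@3 stall=0 (-) EX@4 MEM@5 WB@6
I2 ld r4 <- r5: IF@3 ID@4 stall=2 (RAW on I1.r5 (WB@6)) EX@7 MEM@8 WB@9
I3 sub r5 <- r1,r2: IF@4 ID@7 stall=0 (-) EX@8 MEM@9 WB@10
I4 add r3 <- r1,r4: IF@7 ID@8 stall=1 (RAW on I2.r4 (WB@9)) EX@10 MEM@11 WB@12
I5 ld r5 <- r4: IF@8 ID@10 stall=0 (-) EX@11 MEM@12 WB@13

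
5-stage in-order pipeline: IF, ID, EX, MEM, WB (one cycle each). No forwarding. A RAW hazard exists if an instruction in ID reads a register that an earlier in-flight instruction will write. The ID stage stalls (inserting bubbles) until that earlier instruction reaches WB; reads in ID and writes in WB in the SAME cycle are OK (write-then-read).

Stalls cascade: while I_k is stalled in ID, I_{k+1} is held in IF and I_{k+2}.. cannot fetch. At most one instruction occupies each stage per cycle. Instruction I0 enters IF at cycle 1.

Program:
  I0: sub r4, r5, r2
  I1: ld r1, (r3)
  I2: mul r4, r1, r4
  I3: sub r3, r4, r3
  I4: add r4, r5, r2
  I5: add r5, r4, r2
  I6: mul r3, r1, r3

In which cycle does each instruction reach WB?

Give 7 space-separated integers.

Answer: 5 6 9 12 13 16 17

Derivation:
I0 sub r4 <- r5,r2: IF@1 ID@2 stall=0 (-) EX@3 MEM@4 WB@5
I1 ld r1 <- r3: IF@2 ID@3 stall=0 (-) EX@4 MEM@5 WB@6
I2 mul r4 <- r1,r4: IF@3 ID@4 stall=2 (RAW on I1.r1 (WB@6)) EX@7 MEM@8 WB@9
I3 sub r3 <- r4,r3: IF@4 ID@7 stall=2 (RAW on I2.r4 (WB@9)) EX@10 MEM@11 WB@12
I4 add r4 <- r5,r2: IF@7 ID@10 stall=0 (-) EX@11 MEM@12 WB@13
I5 add r5 <- r4,r2: IF@10 ID@11 stall=2 (RAW on I4.r4 (WB@13)) EX@14 MEM@15 WB@16
I6 mul r3 <- r1,r3: IF@11 ID@14 stall=0 (-) EX@15 MEM@16 WB@17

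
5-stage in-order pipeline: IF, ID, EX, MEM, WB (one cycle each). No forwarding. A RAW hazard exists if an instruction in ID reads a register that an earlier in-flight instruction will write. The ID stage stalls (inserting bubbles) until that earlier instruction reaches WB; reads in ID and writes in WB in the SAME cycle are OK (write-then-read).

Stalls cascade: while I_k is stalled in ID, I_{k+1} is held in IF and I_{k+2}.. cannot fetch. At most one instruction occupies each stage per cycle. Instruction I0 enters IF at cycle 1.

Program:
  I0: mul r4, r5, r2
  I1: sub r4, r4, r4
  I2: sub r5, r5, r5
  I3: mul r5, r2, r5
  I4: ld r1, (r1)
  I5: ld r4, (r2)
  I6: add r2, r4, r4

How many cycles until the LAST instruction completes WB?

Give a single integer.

I0 mul r4 <- r5,r2: IF@1 ID@2 stall=0 (-) EX@3 MEM@4 WB@5
I1 sub r4 <- r4,r4: IF@2 ID@3 stall=2 (RAW on I0.r4 (WB@5)) EX@6 MEM@7 WB@8
I2 sub r5 <- r5,r5: IF@3 ID@6 stall=0 (-) EX@7 MEM@8 WB@9
I3 mul r5 <- r2,r5: IF@6 ID@7 stall=2 (RAW on I2.r5 (WB@9)) EX@10 MEM@11 WB@12
I4 ld r1 <- r1: IF@7 ID@10 stall=0 (-) EX@11 MEM@12 WB@13
I5 ld r4 <- r2: IF@10 ID@11 stall=0 (-) EX@12 MEM@13 WB@14
I6 add r2 <- r4,r4: IF@11 ID@12 stall=2 (RAW on I5.r4 (WB@14)) EX@15 MEM@16 WB@17

Answer: 17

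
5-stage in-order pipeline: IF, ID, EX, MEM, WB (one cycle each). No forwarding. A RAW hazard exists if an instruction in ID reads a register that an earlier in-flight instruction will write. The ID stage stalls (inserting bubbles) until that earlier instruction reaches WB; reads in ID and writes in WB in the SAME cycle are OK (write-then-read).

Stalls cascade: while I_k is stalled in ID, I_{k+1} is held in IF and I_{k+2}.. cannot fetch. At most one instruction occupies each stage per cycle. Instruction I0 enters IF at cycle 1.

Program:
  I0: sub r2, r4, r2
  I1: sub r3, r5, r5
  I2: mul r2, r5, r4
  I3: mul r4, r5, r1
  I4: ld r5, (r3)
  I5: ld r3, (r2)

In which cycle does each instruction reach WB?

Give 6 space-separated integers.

Answer: 5 6 7 8 9 10

Derivation:
I0 sub r2 <- r4,r2: IF@1 ID@2 stall=0 (-) EX@3 MEM@4 WB@5
I1 sub r3 <- r5,r5: IF@2 ID@3 stall=0 (-) EX@4 MEM@5 WB@6
I2 mul r2 <- r5,r4: IF@3 ID@4 stall=0 (-) EX@5 MEM@6 WB@7
I3 mul r4 <- r5,r1: IF@4 ID@5 stall=0 (-) EX@6 MEM@7 WB@8
I4 ld r5 <- r3: IF@5 ID@6 stall=0 (-) EX@7 MEM@8 WB@9
I5 ld r3 <- r2: IF@6 ID@7 stall=0 (-) EX@8 MEM@9 WB@10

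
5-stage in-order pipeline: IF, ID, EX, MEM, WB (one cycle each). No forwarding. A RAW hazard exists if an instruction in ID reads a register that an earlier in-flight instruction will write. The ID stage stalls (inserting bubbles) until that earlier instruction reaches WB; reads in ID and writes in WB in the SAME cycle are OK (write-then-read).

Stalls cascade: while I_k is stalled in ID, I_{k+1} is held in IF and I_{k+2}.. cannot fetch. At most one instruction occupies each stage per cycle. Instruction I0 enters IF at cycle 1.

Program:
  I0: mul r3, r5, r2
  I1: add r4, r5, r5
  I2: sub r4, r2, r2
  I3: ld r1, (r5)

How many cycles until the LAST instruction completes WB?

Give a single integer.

I0 mul r3 <- r5,r2: IF@1 ID@2 stall=0 (-) EX@3 MEM@4 WB@5
I1 add r4 <- r5,r5: IF@2 ID@3 stall=0 (-) EX@4 MEM@5 WB@6
I2 sub r4 <- r2,r2: IF@3 ID@4 stall=0 (-) EX@5 MEM@6 WB@7
I3 ld r1 <- r5: IF@4 ID@5 stall=0 (-) EX@6 MEM@7 WB@8

Answer: 8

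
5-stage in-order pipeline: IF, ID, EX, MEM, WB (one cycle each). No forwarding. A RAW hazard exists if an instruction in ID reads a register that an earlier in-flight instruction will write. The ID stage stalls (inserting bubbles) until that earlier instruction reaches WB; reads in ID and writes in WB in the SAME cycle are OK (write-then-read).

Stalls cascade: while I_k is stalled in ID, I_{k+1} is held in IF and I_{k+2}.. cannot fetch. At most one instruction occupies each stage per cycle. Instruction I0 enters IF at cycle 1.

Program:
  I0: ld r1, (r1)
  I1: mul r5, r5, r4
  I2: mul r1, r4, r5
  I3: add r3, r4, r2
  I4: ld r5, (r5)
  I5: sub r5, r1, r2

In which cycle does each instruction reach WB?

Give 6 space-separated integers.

Answer: 5 6 9 10 11 12

Derivation:
I0 ld r1 <- r1: IF@1 ID@2 stall=0 (-) EX@3 MEM@4 WB@5
I1 mul r5 <- r5,r4: IF@2 ID@3 stall=0 (-) EX@4 MEM@5 WB@6
I2 mul r1 <- r4,r5: IF@3 ID@4 stall=2 (RAW on I1.r5 (WB@6)) EX@7 MEM@8 WB@9
I3 add r3 <- r4,r2: IF@4 ID@7 stall=0 (-) EX@8 MEM@9 WB@10
I4 ld r5 <- r5: IF@7 ID@8 stall=0 (-) EX@9 MEM@10 WB@11
I5 sub r5 <- r1,r2: IF@8 ID@9 stall=0 (-) EX@10 MEM@11 WB@12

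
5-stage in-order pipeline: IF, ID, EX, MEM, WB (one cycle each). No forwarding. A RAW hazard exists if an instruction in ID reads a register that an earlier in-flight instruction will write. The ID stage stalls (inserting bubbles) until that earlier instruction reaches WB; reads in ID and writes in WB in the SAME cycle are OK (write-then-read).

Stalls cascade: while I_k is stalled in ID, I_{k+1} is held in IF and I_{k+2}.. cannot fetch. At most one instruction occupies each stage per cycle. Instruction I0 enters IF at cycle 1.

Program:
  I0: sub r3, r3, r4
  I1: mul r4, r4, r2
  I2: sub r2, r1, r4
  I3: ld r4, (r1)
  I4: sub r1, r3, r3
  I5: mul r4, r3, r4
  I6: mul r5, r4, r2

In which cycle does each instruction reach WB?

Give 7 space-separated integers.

I0 sub r3 <- r3,r4: IF@1 ID@2 stall=0 (-) EX@3 MEM@4 WB@5
I1 mul r4 <- r4,r2: IF@2 ID@3 stall=0 (-) EX@4 MEM@5 WB@6
I2 sub r2 <- r1,r4: IF@3 ID@4 stall=2 (RAW on I1.r4 (WB@6)) EX@7 MEM@8 WB@9
I3 ld r4 <- r1: IF@4 ID@7 stall=0 (-) EX@8 MEM@9 WB@10
I4 sub r1 <- r3,r3: IF@7 ID@8 stall=0 (-) EX@9 MEM@10 WB@11
I5 mul r4 <- r3,r4: IF@8 ID@9 stall=1 (RAW on I3.r4 (WB@10)) EX@11 MEM@12 WB@13
I6 mul r5 <- r4,r2: IF@9 ID@11 stall=2 (RAW on I5.r4 (WB@13)) EX@14 MEM@15 WB@16

Answer: 5 6 9 10 11 13 16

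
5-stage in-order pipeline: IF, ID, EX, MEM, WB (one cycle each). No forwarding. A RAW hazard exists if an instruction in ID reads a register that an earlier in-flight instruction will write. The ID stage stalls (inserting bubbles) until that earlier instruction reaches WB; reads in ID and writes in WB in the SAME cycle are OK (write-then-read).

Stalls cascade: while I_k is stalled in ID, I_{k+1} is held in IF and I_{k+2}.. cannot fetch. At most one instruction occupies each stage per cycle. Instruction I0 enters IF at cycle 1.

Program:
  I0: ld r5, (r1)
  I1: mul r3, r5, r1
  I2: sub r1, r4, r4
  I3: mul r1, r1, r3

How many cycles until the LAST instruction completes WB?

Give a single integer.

I0 ld r5 <- r1: IF@1 ID@2 stall=0 (-) EX@3 MEM@4 WB@5
I1 mul r3 <- r5,r1: IF@2 ID@3 stall=2 (RAW on I0.r5 (WB@5)) EX@6 MEM@7 WB@8
I2 sub r1 <- r4,r4: IF@3 ID@6 stall=0 (-) EX@7 MEM@8 WB@9
I3 mul r1 <- r1,r3: IF@6 ID@7 stall=2 (RAW on I2.r1 (WB@9)) EX@10 MEM@11 WB@12

Answer: 12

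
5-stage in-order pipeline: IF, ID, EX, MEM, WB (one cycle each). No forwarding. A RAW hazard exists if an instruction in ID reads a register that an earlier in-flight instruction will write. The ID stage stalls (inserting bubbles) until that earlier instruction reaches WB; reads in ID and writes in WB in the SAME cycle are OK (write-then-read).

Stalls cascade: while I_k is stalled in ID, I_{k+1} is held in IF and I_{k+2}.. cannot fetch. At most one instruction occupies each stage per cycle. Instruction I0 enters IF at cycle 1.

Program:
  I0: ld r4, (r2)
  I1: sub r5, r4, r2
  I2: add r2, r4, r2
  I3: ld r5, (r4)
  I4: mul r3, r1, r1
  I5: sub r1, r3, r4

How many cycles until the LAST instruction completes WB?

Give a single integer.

Answer: 14

Derivation:
I0 ld r4 <- r2: IF@1 ID@2 stall=0 (-) EX@3 MEM@4 WB@5
I1 sub r5 <- r4,r2: IF@2 ID@3 stall=2 (RAW on I0.r4 (WB@5)) EX@6 MEM@7 WB@8
I2 add r2 <- r4,r2: IF@3 ID@6 stall=0 (-) EX@7 MEM@8 WB@9
I3 ld r5 <- r4: IF@6 ID@7 stall=0 (-) EX@8 MEM@9 WB@10
I4 mul r3 <- r1,r1: IF@7 ID@8 stall=0 (-) EX@9 MEM@10 WB@11
I5 sub r1 <- r3,r4: IF@8 ID@9 stall=2 (RAW on I4.r3 (WB@11)) EX@12 MEM@13 WB@14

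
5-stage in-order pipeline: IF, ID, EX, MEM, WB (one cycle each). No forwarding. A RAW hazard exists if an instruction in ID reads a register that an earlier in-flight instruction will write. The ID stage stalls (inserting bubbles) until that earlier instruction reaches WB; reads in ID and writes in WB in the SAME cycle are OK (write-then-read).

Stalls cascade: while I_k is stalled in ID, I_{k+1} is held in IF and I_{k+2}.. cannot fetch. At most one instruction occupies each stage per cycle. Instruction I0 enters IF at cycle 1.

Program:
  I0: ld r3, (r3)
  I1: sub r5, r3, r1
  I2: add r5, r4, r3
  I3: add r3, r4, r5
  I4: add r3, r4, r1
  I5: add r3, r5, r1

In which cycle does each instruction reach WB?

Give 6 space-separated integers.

I0 ld r3 <- r3: IF@1 ID@2 stall=0 (-) EX@3 MEM@4 WB@5
I1 sub r5 <- r3,r1: IF@2 ID@3 stall=2 (RAW on I0.r3 (WB@5)) EX@6 MEM@7 WB@8
I2 add r5 <- r4,r3: IF@3 ID@6 stall=0 (-) EX@7 MEM@8 WB@9
I3 add r3 <- r4,r5: IF@6 ID@7 stall=2 (RAW on I2.r5 (WB@9)) EX@10 MEM@11 WB@12
I4 add r3 <- r4,r1: IF@7 ID@10 stall=0 (-) EX@11 MEM@12 WB@13
I5 add r3 <- r5,r1: IF@10 ID@11 stall=0 (-) EX@12 MEM@13 WB@14

Answer: 5 8 9 12 13 14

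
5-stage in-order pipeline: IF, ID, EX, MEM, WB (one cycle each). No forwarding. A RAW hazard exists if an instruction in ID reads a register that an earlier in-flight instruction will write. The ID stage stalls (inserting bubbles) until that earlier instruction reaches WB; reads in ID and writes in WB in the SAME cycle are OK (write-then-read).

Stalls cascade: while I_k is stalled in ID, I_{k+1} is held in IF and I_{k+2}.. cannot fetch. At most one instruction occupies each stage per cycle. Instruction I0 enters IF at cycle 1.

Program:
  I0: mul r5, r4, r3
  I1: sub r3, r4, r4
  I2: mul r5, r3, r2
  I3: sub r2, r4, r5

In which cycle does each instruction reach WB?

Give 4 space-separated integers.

Answer: 5 6 9 12

Derivation:
I0 mul r5 <- r4,r3: IF@1 ID@2 stall=0 (-) EX@3 MEM@4 WB@5
I1 sub r3 <- r4,r4: IF@2 ID@3 stall=0 (-) EX@4 MEM@5 WB@6
I2 mul r5 <- r3,r2: IF@3 ID@4 stall=2 (RAW on I1.r3 (WB@6)) EX@7 MEM@8 WB@9
I3 sub r2 <- r4,r5: IF@4 ID@7 stall=2 (RAW on I2.r5 (WB@9)) EX@10 MEM@11 WB@12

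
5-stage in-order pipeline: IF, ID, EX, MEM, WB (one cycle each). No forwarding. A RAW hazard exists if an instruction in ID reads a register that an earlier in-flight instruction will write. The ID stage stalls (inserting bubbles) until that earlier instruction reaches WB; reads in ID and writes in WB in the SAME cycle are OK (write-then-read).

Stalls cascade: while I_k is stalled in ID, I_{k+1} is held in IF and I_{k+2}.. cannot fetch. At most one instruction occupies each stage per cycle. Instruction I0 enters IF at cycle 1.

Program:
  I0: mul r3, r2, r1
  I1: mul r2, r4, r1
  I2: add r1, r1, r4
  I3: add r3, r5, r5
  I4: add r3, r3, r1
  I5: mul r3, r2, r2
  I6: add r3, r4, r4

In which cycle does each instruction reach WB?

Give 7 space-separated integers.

I0 mul r3 <- r2,r1: IF@1 ID@2 stall=0 (-) EX@3 MEM@4 WB@5
I1 mul r2 <- r4,r1: IF@2 ID@3 stall=0 (-) EX@4 MEM@5 WB@6
I2 add r1 <- r1,r4: IF@3 ID@4 stall=0 (-) EX@5 MEM@6 WB@7
I3 add r3 <- r5,r5: IF@4 ID@5 stall=0 (-) EX@6 MEM@7 WB@8
I4 add r3 <- r3,r1: IF@5 ID@6 stall=2 (RAW on I3.r3 (WB@8)) EX@9 MEM@10 WB@11
I5 mul r3 <- r2,r2: IF@6 ID@9 stall=0 (-) EX@10 MEM@11 WB@12
I6 add r3 <- r4,r4: IF@9 ID@10 stall=0 (-) EX@11 MEM@12 WB@13

Answer: 5 6 7 8 11 12 13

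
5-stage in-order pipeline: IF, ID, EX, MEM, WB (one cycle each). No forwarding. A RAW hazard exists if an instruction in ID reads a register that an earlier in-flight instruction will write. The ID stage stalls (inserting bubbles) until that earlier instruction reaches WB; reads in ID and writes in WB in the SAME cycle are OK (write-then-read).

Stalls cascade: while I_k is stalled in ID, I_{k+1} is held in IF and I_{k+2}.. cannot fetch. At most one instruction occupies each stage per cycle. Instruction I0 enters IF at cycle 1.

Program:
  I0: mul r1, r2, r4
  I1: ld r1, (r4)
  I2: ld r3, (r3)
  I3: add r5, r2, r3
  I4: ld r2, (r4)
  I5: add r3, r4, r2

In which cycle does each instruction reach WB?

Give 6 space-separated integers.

Answer: 5 6 7 10 11 14

Derivation:
I0 mul r1 <- r2,r4: IF@1 ID@2 stall=0 (-) EX@3 MEM@4 WB@5
I1 ld r1 <- r4: IF@2 ID@3 stall=0 (-) EX@4 MEM@5 WB@6
I2 ld r3 <- r3: IF@3 ID@4 stall=0 (-) EX@5 MEM@6 WB@7
I3 add r5 <- r2,r3: IF@4 ID@5 stall=2 (RAW on I2.r3 (WB@7)) EX@8 MEM@9 WB@10
I4 ld r2 <- r4: IF@5 ID@8 stall=0 (-) EX@9 MEM@10 WB@11
I5 add r3 <- r4,r2: IF@8 ID@9 stall=2 (RAW on I4.r2 (WB@11)) EX@12 MEM@13 WB@14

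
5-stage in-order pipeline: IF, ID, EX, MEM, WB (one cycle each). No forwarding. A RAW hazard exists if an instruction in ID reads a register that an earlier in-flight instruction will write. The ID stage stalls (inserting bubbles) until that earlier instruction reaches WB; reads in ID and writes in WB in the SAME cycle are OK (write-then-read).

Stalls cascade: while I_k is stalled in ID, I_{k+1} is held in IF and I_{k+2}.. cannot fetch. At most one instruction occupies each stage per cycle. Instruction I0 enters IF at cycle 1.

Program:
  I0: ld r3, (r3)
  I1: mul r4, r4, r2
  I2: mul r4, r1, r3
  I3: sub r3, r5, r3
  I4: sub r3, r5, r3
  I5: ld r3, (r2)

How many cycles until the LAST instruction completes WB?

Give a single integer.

I0 ld r3 <- r3: IF@1 ID@2 stall=0 (-) EX@3 MEM@4 WB@5
I1 mul r4 <- r4,r2: IF@2 ID@3 stall=0 (-) EX@4 MEM@5 WB@6
I2 mul r4 <- r1,r3: IF@3 ID@4 stall=1 (RAW on I0.r3 (WB@5)) EX@6 MEM@7 WB@8
I3 sub r3 <- r5,r3: IF@4 ID@6 stall=0 (-) EX@7 MEM@8 WB@9
I4 sub r3 <- r5,r3: IF@6 ID@7 stall=2 (RAW on I3.r3 (WB@9)) EX@10 MEM@11 WB@12
I5 ld r3 <- r2: IF@7 ID@10 stall=0 (-) EX@11 MEM@12 WB@13

Answer: 13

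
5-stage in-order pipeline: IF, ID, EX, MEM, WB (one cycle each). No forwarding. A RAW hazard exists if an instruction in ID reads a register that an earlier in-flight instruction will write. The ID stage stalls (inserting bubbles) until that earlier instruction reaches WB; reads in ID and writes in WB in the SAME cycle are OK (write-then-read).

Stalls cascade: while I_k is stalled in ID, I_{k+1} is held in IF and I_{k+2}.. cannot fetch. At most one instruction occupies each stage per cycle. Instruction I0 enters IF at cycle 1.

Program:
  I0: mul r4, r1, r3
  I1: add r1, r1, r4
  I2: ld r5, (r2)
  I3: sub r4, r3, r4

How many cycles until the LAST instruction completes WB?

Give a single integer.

I0 mul r4 <- r1,r3: IF@1 ID@2 stall=0 (-) EX@3 MEM@4 WB@5
I1 add r1 <- r1,r4: IF@2 ID@3 stall=2 (RAW on I0.r4 (WB@5)) EX@6 MEM@7 WB@8
I2 ld r5 <- r2: IF@3 ID@6 stall=0 (-) EX@7 MEM@8 WB@9
I3 sub r4 <- r3,r4: IF@6 ID@7 stall=0 (-) EX@8 MEM@9 WB@10

Answer: 10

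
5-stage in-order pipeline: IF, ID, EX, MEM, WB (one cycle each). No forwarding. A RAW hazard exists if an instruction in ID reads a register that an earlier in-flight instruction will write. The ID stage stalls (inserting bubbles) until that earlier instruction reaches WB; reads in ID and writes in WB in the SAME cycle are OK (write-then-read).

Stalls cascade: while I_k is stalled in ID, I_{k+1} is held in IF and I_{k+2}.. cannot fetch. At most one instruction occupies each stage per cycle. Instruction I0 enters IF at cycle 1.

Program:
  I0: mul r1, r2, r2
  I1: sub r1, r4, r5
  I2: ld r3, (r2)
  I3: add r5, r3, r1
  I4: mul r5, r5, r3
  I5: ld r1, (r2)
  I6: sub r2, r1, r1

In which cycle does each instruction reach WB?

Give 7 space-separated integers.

Answer: 5 6 7 10 13 14 17

Derivation:
I0 mul r1 <- r2,r2: IF@1 ID@2 stall=0 (-) EX@3 MEM@4 WB@5
I1 sub r1 <- r4,r5: IF@2 ID@3 stall=0 (-) EX@4 MEM@5 WB@6
I2 ld r3 <- r2: IF@3 ID@4 stall=0 (-) EX@5 MEM@6 WB@7
I3 add r5 <- r3,r1: IF@4 ID@5 stall=2 (RAW on I2.r3 (WB@7)) EX@8 MEM@9 WB@10
I4 mul r5 <- r5,r3: IF@5 ID@8 stall=2 (RAW on I3.r5 (WB@10)) EX@11 MEM@12 WB@13
I5 ld r1 <- r2: IF@8 ID@11 stall=0 (-) EX@12 MEM@13 WB@14
I6 sub r2 <- r1,r1: IF@11 ID@12 stall=2 (RAW on I5.r1 (WB@14)) EX@15 MEM@16 WB@17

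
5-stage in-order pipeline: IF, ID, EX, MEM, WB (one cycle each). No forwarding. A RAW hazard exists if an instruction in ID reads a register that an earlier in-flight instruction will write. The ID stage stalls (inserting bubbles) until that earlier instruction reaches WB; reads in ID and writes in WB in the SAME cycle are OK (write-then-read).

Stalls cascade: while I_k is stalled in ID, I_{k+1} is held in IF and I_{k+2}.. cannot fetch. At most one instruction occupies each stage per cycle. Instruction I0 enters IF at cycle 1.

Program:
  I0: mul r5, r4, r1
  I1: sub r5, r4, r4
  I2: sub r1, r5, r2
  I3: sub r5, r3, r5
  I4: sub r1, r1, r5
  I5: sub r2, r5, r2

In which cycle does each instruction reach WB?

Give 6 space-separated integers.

I0 mul r5 <- r4,r1: IF@1 ID@2 stall=0 (-) EX@3 MEM@4 WB@5
I1 sub r5 <- r4,r4: IF@2 ID@3 stall=0 (-) EX@4 MEM@5 WB@6
I2 sub r1 <- r5,r2: IF@3 ID@4 stall=2 (RAW on I1.r5 (WB@6)) EX@7 MEM@8 WB@9
I3 sub r5 <- r3,r5: IF@4 ID@7 stall=0 (-) EX@8 MEM@9 WB@10
I4 sub r1 <- r1,r5: IF@7 ID@8 stall=2 (RAW on I3.r5 (WB@10)) EX@11 MEM@12 WB@13
I5 sub r2 <- r5,r2: IF@8 ID@11 stall=0 (-) EX@12 MEM@13 WB@14

Answer: 5 6 9 10 13 14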